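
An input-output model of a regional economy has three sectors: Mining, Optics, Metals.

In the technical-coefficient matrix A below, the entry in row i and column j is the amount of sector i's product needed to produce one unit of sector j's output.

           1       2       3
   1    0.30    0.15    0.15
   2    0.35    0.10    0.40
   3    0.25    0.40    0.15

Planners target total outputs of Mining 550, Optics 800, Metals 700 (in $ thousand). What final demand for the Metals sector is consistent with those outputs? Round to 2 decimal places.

I − A =
  [   0.70    -0.15    -0.15]
  [  -0.35     0.90    -0.40]
  [  -0.25    -0.40     0.85]
d = (I − A) x:
  d_1 = (+0.70)·550 + (-0.15)·800 + (-0.15)·700 = 160.00
  d_2 = (-0.35)·550 + (+0.90)·800 + (-0.40)·700 = 247.50
  d_3 = (-0.25)·550 + (-0.40)·800 + (+0.85)·700 = 137.50

d_3 = 137.50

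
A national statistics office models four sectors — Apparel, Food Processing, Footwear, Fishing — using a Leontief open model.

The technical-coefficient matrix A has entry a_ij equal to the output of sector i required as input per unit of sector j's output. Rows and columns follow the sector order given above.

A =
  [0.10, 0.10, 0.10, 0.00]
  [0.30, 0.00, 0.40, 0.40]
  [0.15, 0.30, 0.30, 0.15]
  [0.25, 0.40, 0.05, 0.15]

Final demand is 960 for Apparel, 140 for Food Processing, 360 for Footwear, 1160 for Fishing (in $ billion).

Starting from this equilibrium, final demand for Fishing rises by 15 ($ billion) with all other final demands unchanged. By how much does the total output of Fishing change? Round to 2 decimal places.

I − A =
  [   0.90    -0.10    -0.10     0.00]
  [  -0.30     1.00    -0.40    -0.40]
  [  -0.15    -0.30     0.70    -0.15]
  [  -0.25    -0.40    -0.05     0.85]
Compute the cofactors C_ij = (−1)^(i+j)·(3×3 minor ij) of I−A; the adjugate is their transpose:
adj(I−A) = Cᵀ =
  [ 0.34350   0.09025   0.10500   0.06100]
  [ 0.31525   0.51225   0.35950   0.30450]
  [ 0.26550   0.30000   0.58550   0.24450]
  [ 0.26500   0.28525   0.23450   0.47100]
det(I−A) = Σ_j (I−A)_1j·C_1j = (0.90)(0.34350) + (-0.10)(0.31525) + (-0.10)(0.26550) + (0.00)(0.26500) = 0.251075
(I − A)⁻¹ = adj(I−A) / det(I−A) ≈
  [   1.3681     0.3595     0.4182     0.2430]
  [   1.2556     2.0402     1.4318     1.2128]
  [   1.0575     1.1949     2.3320     0.9738]
  [   1.0555     1.1361     0.9340     1.8759]
Δx = (I − A)⁻¹ Δd with Δd having +15 in the Fishing component and 0 elsewhere.
So Δx_4 = L_44 · (+15), where L_44 = adj(I−A)_44 / det(I−A) = 0.47100 / 0.251075.
Δx_4 = 0.47100 × (+15) / 0.251075 = 7.065 / 0.251075 ≈ 28.14.

Δx_4 = 28.14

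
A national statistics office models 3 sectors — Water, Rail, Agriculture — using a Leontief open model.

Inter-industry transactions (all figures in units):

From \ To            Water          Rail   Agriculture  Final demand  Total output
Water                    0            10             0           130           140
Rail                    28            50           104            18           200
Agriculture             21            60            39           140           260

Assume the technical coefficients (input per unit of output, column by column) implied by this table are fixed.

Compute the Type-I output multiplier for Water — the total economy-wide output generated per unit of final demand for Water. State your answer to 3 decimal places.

m_1 = 1.818

Technical coefficients a_ij = z_ij / X_j:
  a_11 = 0/140 = 0.00, a_21 = 28/140 = 0.20, a_31 = 21/140 = 0.15
  a_12 = 10/200 = 0.05, a_22 = 50/200 = 0.25, a_32 = 60/200 = 0.30
  a_13 = 0/260 = 0.00, a_23 = 104/260 = 0.40, a_33 = 39/260 = 0.15
I − A =
  [   1.00    -0.05     0.00]
  [  -0.20     0.75    -0.40]
  [  -0.15    -0.30     0.85]
Cofactors of I−A, C_ij = (−1)^(i+j)·(minor ij) (rows/columns in the sector order above):
  C_11 = (0.75)(0.85) − (-0.40)(-0.30) = 0.5175
  C_12 = −[(-0.20)(0.85) − (-0.40)(-0.15)] = 0.2300
  C_13 = (-0.20)(-0.30) − (0.75)(-0.15) = 0.1725
  C_21 = −[(-0.05)(0.85) − (0.00)(-0.30)] = 0.0425
  C_22 = (1.00)(0.85) − (0.00)(-0.15) = 0.8500
  C_23 = −[(1.00)(-0.30) − (-0.05)(-0.15)] = 0.3075
  C_31 = (-0.05)(-0.40) − (0.00)(0.75) = 0.0200
  C_32 = −[(1.00)(-0.40) − (0.00)(-0.20)] = 0.4000
  C_33 = (1.00)(0.75) − (-0.05)(-0.20) = 0.7400
det(I−A) = Σ_j (I−A)_1j·C_1j = (1.00)(0.5175) + (-0.05)(0.2300) + (0.00)(0.1725) = 0.5060
adj(I−A) = Cᵀ =
  [ 0.5175   0.0425   0.0200]
  [ 0.2300   0.8500   0.4000]
  [ 0.1725   0.3075   0.7400]
(I − A)⁻¹ = adj(I−A) / det(I−A) ≈
  [   1.0227     0.0840     0.0395]
  [   0.4545     1.6798     0.7905]
  [   0.3409     0.6077     1.4625]
The output multiplier for sector j is the column-j sum of the Leontief inverse (I − A)⁻¹ = adj(I−A) / det(I−A).
Column 1 of adj(I−A): (0.5175, 0.2300, 0.1725); det(I−A) = 0.5060.
m_1 = (0.5175 + 0.2300 + 0.1725) / 0.5060 = 0.92 / 0.5060 ≈ 1.818.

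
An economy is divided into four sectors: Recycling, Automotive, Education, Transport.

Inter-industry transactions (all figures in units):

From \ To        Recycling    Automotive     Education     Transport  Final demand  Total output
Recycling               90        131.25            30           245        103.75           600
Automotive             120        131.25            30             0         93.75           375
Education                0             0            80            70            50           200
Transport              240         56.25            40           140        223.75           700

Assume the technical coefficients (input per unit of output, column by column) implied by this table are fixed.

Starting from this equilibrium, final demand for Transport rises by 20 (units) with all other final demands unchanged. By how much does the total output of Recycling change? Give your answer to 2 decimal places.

Δx_R = 19.84

Technical coefficients a_ij = z_ij / X_j:
  a_RR = 90/600 = 0.15, a_AR = 120/600 = 0.20, a_ER = 0/600 = 0.00, a_TR = 240/600 = 0.40
  a_RA = 131.25/375 = 0.35, a_AA = 131.25/375 = 0.35, a_EA = 0/375 = 0.00, a_TA = 56.25/375 = 0.15
  a_RE = 30/200 = 0.15, a_AE = 30/200 = 0.15, a_EE = 80/200 = 0.40, a_TE = 40/200 = 0.20
  a_RT = 245/700 = 0.35, a_AT = 0/700 = 0.00, a_ET = 70/700 = 0.10, a_TT = 140/700 = 0.20
I − A =
  [   0.85    -0.35    -0.15    -0.35]
  [  -0.20     0.65    -0.15     0.00]
  [   0.00     0.00     0.60    -0.10]
  [  -0.40    -0.15    -0.20     0.80]
Compute the cofactors C_ij = (−1)^(i+j)·(3×3 minor ij) of I−A; the adjugate is their transpose:
adj(I−A) = Cᵀ =
  [ 0.296750   0.194750   0.173375   0.151500]
  [ 0.098000   0.301000   0.119000   0.057750]
  [ 0.029000   0.026750   0.284500   0.048250]
  [ 0.174000   0.160500   0.180125   0.289500]
det(I−A) = Σ_j (I−A)_1j·C_1j = (0.85)(0.296750) + (-0.35)(0.098000) + (-0.15)(0.029000) + (-0.35)(0.174000) = 0.1526875
(I − A)⁻¹ = adj(I−A) / det(I−A) ≈
  [   1.9435     1.2755     1.1355     0.9922]
  [   0.6418     1.9713     0.7794     0.3782]
  [   0.1899     0.1752     1.8633     0.3160]
  [   1.1396     1.0512     1.1797     1.8960]
Δx = (I − A)⁻¹ Δd with Δd having +20 in the Transport component and 0 elsewhere.
So Δx_R = L_RT · (+20), where L_RT = adj(I−A)_RT / det(I−A) = 0.151500 / 0.1526875.
Δx_R = 0.151500 × (+20) / 0.1526875 = 3.03 / 0.1526875 ≈ 19.84.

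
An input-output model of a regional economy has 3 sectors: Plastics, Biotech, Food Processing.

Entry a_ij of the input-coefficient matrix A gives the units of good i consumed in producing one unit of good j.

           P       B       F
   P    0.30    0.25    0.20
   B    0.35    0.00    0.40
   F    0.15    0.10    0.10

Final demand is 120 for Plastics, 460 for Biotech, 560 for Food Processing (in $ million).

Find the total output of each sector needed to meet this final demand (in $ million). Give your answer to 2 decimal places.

I − A =
  [   0.70    -0.25    -0.20]
  [  -0.35     1.00    -0.40]
  [  -0.15    -0.10     0.90]
Cofactors of I−A, C_ij = (−1)^(i+j)·(minor ij) (rows/columns in the sector order above):
  C_11 = (1.00)(0.90) − (-0.40)(-0.10) = 0.8600
  C_12 = −[(-0.35)(0.90) − (-0.40)(-0.15)] = 0.3750
  C_13 = (-0.35)(-0.10) − (1.00)(-0.15) = 0.1850
  C_21 = −[(-0.25)(0.90) − (-0.20)(-0.10)] = 0.2450
  C_22 = (0.70)(0.90) − (-0.20)(-0.15) = 0.6000
  C_23 = −[(0.70)(-0.10) − (-0.25)(-0.15)] = 0.1075
  C_31 = (-0.25)(-0.40) − (-0.20)(1.00) = 0.3000
  C_32 = −[(0.70)(-0.40) − (-0.20)(-0.35)] = 0.3500
  C_33 = (0.70)(1.00) − (-0.25)(-0.35) = 0.6125
det(I−A) = Σ_j (I−A)_1j·C_1j = (0.70)(0.8600) + (-0.25)(0.3750) + (-0.20)(0.1850) = 0.47125
adj(I−A) = Cᵀ =
  [ 0.8600   0.2450   0.3000]
  [ 0.3750   0.6000   0.3500]
  [ 0.1850   0.1075   0.6125]
(I − A)⁻¹ = adj(I−A) / det(I−A) ≈
  [   1.8249     0.5199     0.6366]
  [   0.7958     1.2732     0.7427]
  [   0.3926     0.2281     1.2997]
x = (I − A)⁻¹ d = adj(I−A)·d / det(I−A), with det(I−A) = 0.47125:
  x_P = (0.8600·120 + 0.2450·460 + 0.3000·560) / 0.47125 = 383.90 / 0.47125 ≈ 814.64
  x_B = (0.3750·120 + 0.6000·460 + 0.3500·560) / 0.47125 = 517.00 / 0.47125 ≈ 1097.08
  x_F = (0.1850·120 + 0.1075·460 + 0.6125·560) / 0.47125 = 414.65 / 0.47125 ≈ 879.89

x_P = 814.64, x_B = 1097.08, x_F = 879.89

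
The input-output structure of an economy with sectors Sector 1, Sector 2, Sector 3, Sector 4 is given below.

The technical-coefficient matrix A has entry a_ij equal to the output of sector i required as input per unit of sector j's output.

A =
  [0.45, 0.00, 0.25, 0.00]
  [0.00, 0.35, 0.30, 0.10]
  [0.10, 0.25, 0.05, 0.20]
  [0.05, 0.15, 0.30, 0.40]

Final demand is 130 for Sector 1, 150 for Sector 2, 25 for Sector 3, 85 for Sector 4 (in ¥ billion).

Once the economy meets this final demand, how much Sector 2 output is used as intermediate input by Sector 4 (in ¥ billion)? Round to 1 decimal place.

z_24 = 40.2

I − A =
  [   0.55     0.00    -0.25     0.00]
  [   0.00     0.65    -0.30    -0.10]
  [  -0.10    -0.25     0.95    -0.20]
  [  -0.05    -0.15    -0.30     0.60]
Compute the cofactors C_ij = (−1)^(i+j)·(3×3 minor ij) of I−A; the adjugate is their transpose:
adj(I−A) = Cᵀ =
  [ 0.255750   0.045000   0.093750   0.038750]
  [ 0.028750   0.263000   0.116750   0.082750]
  [ 0.045250   0.099000   0.206250   0.085250]
  [ 0.051125   0.119000   0.140125   0.282125]
det(I−A) = Σ_j (I−A)_1j·C_1j = (0.55)(0.255750) + (0.00)(0.028750) + (-0.25)(0.045250) + (0.00)(0.051125) = 0.12935
(I − A)⁻¹ = adj(I−A) / det(I−A) ≈
  [   1.9772     0.3479     0.7248     0.2996]
  [   0.2223     2.0332     0.9026     0.6397]
  [   0.3498     0.7654     1.5945     0.6591]
  [   0.3952     0.9200     1.0833     2.1811]
First solve x = (I − A)⁻¹ d = adj(I−A)·d / det(I−A); in particular x_4 = (0.051125·130 + 0.119000·150 + 0.140125·25 + 0.282125·85) / 0.12935 = 51.98 / 0.12935 ≈ 401.855.
Intermediate flow from 2 to 4: z_24 = a_24 · x_4 = 0.10 × 51.98 / 0.12935 = 5.198 / 0.12935 ≈ 40.2.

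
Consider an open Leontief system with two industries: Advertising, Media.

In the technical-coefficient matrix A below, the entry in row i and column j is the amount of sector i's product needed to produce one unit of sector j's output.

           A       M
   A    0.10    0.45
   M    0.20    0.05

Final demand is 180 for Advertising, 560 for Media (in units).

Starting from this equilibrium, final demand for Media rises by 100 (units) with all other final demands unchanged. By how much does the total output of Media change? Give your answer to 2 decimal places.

Δx_M = 117.65

I − A =
  [   0.90    -0.45]
  [  -0.20     0.95]
det(I−A) = (0.90)(0.95) − (-0.45)(-0.20) = 0.7650
adj(I−A) = [[0.95, 0.45], [0.20, 0.90]]
(I − A)⁻¹ = adj(I−A) / det(I−A) ≈
  [   1.2418     0.5882]
  [   0.2614     1.1765]
Δx = (I − A)⁻¹ Δd with Δd having +100 in the Media component and 0 elsewhere.
So Δx_M = L_MM · (+100), where L_MM = adj(I−A)_MM / det(I−A) = 0.90 / 0.7650.
Δx_M = 0.90 × (+100) / 0.7650 = 90.00 / 0.7650 ≈ 117.65.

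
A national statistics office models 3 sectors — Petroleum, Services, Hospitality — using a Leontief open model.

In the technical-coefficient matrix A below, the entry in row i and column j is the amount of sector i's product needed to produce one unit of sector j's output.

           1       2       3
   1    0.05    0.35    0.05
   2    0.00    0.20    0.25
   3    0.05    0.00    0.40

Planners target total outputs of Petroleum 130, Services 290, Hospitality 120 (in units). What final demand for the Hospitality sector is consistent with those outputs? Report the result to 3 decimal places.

I − A =
  [   0.95    -0.35    -0.05]
  [   0.00     0.80    -0.25]
  [  -0.05     0.00     0.60]
d = (I − A) x:
  d_1 = (+0.95)·130 + (-0.35)·290 + (-0.05)·120 = 16.000
  d_2 = (+0.00)·130 + (+0.80)·290 + (-0.25)·120 = 202.000
  d_3 = (-0.05)·130 + (+0.00)·290 + (+0.60)·120 = 65.500

d_3 = 65.500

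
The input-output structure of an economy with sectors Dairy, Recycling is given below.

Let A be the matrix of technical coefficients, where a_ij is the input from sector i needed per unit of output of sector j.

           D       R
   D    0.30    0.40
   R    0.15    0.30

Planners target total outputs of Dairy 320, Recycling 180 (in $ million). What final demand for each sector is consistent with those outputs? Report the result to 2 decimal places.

I − A =
  [   0.70    -0.40]
  [  -0.15     0.70]
d = (I − A) x:
  d_D = (+0.70)·320 + (-0.40)·180 = 152.00
  d_R = (-0.15)·320 + (+0.70)·180 = 78.00

d_D = 152.00, d_R = 78.00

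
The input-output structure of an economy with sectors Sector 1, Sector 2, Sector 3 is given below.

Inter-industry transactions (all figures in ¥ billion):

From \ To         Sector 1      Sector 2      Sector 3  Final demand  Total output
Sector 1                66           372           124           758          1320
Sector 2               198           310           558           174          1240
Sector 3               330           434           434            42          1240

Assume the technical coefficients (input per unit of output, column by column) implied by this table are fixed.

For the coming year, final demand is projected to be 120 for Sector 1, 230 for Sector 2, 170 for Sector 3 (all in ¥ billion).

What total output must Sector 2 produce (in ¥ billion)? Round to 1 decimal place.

x_2 = 1045.0

Technical coefficients a_ij = z_ij / X_j:
  a_11 = 66/1320 = 0.05, a_21 = 198/1320 = 0.15, a_31 = 330/1320 = 0.25
  a_12 = 372/1240 = 0.30, a_22 = 310/1240 = 0.25, a_32 = 434/1240 = 0.35
  a_13 = 124/1240 = 0.10, a_23 = 558/1240 = 0.45, a_33 = 434/1240 = 0.35
I − A =
  [   0.95    -0.30    -0.10]
  [  -0.15     0.75    -0.45]
  [  -0.25    -0.35     0.65]
Cofactors of I−A, C_ij = (−1)^(i+j)·(minor ij) (rows/columns in the sector order above):
  C_11 = (0.75)(0.65) − (-0.45)(-0.35) = 0.3300
  C_12 = −[(-0.15)(0.65) − (-0.45)(-0.25)] = 0.2100
  C_13 = (-0.15)(-0.35) − (0.75)(-0.25) = 0.2400
  C_21 = −[(-0.30)(0.65) − (-0.10)(-0.35)] = 0.2300
  C_22 = (0.95)(0.65) − (-0.10)(-0.25) = 0.5925
  C_23 = −[(0.95)(-0.35) − (-0.30)(-0.25)] = 0.4075
  C_31 = (-0.30)(-0.45) − (-0.10)(0.75) = 0.2100
  C_32 = −[(0.95)(-0.45) − (-0.10)(-0.15)] = 0.4425
  C_33 = (0.95)(0.75) − (-0.30)(-0.15) = 0.6675
det(I−A) = Σ_j (I−A)_1j·C_1j = (0.95)(0.3300) + (-0.30)(0.2100) + (-0.10)(0.2400) = 0.2265
adj(I−A) = Cᵀ =
  [ 0.3300   0.2300   0.2100]
  [ 0.2100   0.5925   0.4425]
  [ 0.2400   0.4075   0.6675]
(I − A)⁻¹ = adj(I−A) / det(I−A) ≈
  [   1.4570     1.0155     0.9272]
  [   0.9272     2.6159     1.9536]
  [   1.0596     1.7991     2.9470]
x = (I − A)⁻¹ d = adj(I−A)·d / det(I−A), with det(I−A) = 0.2265:
  x_1 = (0.3300·120 + 0.2300·230 + 0.2100·170) / 0.2265 = 128.20 / 0.2265 ≈ 566.0
  x_2 = (0.2100·120 + 0.5925·230 + 0.4425·170) / 0.2265 = 236.70 / 0.2265 ≈ 1045.0
  x_3 = (0.2400·120 + 0.4075·230 + 0.6675·170) / 0.2265 = 236.00 / 0.2265 ≈ 1041.9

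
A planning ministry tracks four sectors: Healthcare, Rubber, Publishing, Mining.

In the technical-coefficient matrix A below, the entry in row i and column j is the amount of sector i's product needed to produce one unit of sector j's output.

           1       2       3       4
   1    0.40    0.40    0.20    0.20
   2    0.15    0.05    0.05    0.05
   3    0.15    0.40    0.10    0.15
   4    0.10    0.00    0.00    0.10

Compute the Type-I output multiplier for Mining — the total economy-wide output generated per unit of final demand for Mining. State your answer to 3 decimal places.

I − A =
  [   0.60    -0.40    -0.20    -0.20]
  [  -0.15     0.95    -0.05    -0.05]
  [  -0.15    -0.40     0.90    -0.15]
  [  -0.10     0.00     0.00     0.90]
Compute the cofactors C_ij = (−1)^(i+j)·(3×3 minor ij) of I−A; the adjugate is their transpose:
adj(I−A) = Cᵀ =
  [ 0.7515   0.3960   0.1890   0.2205]
  [ 0.1335   0.4380   0.0540   0.0630]
  [ 0.1985   0.2680   0.4380   0.1320]
  [ 0.0835   0.0440   0.0210   0.4035]
det(I−A) = Σ_j (I−A)_1j·C_1j = (0.60)(0.7515) + (-0.40)(0.1335) + (-0.20)(0.1985) + (-0.20)(0.0835) = 0.3411
(I − A)⁻¹ = adj(I−A) / det(I−A) ≈
  [   2.2032     1.1609     0.5541     0.6464]
  [   0.3914     1.2841     0.1583     0.1847]
  [   0.5819     0.7857     1.2841     0.3870]
  [   0.2448     0.1290     0.0616     1.1829]
The output multiplier for sector j is the column-j sum of the Leontief inverse (I − A)⁻¹ = adj(I−A) / det(I−A).
Column 4 of adj(I−A): (0.2205, 0.0630, 0.1320, 0.4035); det(I−A) = 0.3411.
m_4 = (0.2205 + 0.0630 + 0.1320 + 0.4035) / 0.3411 = 0.819 / 0.3411 ≈ 2.401.

m_4 = 2.401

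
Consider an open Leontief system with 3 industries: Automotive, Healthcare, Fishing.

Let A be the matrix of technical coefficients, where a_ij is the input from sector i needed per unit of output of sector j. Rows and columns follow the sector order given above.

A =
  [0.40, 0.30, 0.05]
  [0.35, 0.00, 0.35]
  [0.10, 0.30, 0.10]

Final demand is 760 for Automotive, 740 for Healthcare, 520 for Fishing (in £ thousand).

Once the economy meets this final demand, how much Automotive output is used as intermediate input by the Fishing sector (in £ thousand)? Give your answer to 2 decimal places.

z_AF = 78.59

I − A =
  [   0.60    -0.30    -0.05]
  [  -0.35     1.00    -0.35]
  [  -0.10    -0.30     0.90]
Cofactors of I−A, C_ij = (−1)^(i+j)·(minor ij) (rows/columns in the sector order above):
  C_11 = (1.00)(0.90) − (-0.35)(-0.30) = 0.7950
  C_12 = −[(-0.35)(0.90) − (-0.35)(-0.10)] = 0.3500
  C_13 = (-0.35)(-0.30) − (1.00)(-0.10) = 0.2050
  C_21 = −[(-0.30)(0.90) − (-0.05)(-0.30)] = 0.2850
  C_22 = (0.60)(0.90) − (-0.05)(-0.10) = 0.5350
  C_23 = −[(0.60)(-0.30) − (-0.30)(-0.10)] = 0.2100
  C_31 = (-0.30)(-0.35) − (-0.05)(1.00) = 0.1550
  C_32 = −[(0.60)(-0.35) − (-0.05)(-0.35)] = 0.2275
  C_33 = (0.60)(1.00) − (-0.30)(-0.35) = 0.4950
det(I−A) = Σ_j (I−A)_1j·C_1j = (0.60)(0.7950) + (-0.30)(0.3500) + (-0.05)(0.2050) = 0.36175
adj(I−A) = Cᵀ =
  [ 0.7950   0.2850   0.1550]
  [ 0.3500   0.5350   0.2275]
  [ 0.2050   0.2100   0.4950]
(I − A)⁻¹ = adj(I−A) / det(I−A) ≈
  [   2.1977     0.7878     0.4285]
  [   0.9675     1.4789     0.6289]
  [   0.5667     0.5805     1.3683]
First solve x = (I − A)⁻¹ d = adj(I−A)·d / det(I−A); in particular x_F = (0.2050·760 + 0.2100·740 + 0.4950·520) / 0.36175 = 568.60 / 0.36175 ≈ 1571.8037.
Intermediate flow from A to F: z_AF = a_AF · x_F = 0.05 × 568.60 / 0.36175 = 28.43 / 0.36175 ≈ 78.59.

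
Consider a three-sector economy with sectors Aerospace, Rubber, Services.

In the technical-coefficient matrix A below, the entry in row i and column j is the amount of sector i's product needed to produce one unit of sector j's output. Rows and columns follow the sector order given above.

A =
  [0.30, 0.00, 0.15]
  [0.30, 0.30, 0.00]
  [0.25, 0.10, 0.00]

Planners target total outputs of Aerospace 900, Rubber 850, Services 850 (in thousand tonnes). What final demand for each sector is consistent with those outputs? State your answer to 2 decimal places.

I − A =
  [   0.70     0.00    -0.15]
  [  -0.30     0.70     0.00]
  [  -0.25    -0.10     1.00]
d = (I − A) x:
  d_1 = (+0.70)·900 + (+0.00)·850 + (-0.15)·850 = 502.50
  d_2 = (-0.30)·900 + (+0.70)·850 + (+0.00)·850 = 325.00
  d_3 = (-0.25)·900 + (-0.10)·850 + (+1.00)·850 = 540.00

d_1 = 502.50, d_2 = 325.00, d_3 = 540.00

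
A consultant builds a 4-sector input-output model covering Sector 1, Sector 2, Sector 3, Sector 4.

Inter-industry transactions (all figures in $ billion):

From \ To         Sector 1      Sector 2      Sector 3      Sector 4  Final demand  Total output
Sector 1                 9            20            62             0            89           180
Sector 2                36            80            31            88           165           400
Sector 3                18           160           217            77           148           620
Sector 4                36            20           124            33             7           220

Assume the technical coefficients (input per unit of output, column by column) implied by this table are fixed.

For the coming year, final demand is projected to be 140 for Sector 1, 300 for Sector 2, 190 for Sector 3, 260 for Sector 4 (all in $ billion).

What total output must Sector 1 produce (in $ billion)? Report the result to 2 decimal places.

Technical coefficients a_ij = z_ij / X_j:
  a_11 = 9/180 = 0.05, a_21 = 36/180 = 0.20, a_31 = 18/180 = 0.10, a_41 = 36/180 = 0.20
  a_12 = 20/400 = 0.05, a_22 = 80/400 = 0.20, a_32 = 160/400 = 0.40, a_42 = 20/400 = 0.05
  a_13 = 62/620 = 0.10, a_23 = 31/620 = 0.05, a_33 = 217/620 = 0.35, a_43 = 124/620 = 0.20
  a_14 = 0/220 = 0.00, a_24 = 88/220 = 0.40, a_34 = 77/220 = 0.35, a_44 = 33/220 = 0.15
I − A =
  [   0.95    -0.05    -0.10     0.00]
  [  -0.20     0.80    -0.05    -0.40]
  [  -0.10    -0.40     0.65    -0.35]
  [  -0.20    -0.05    -0.20     0.85]
Compute the cofactors C_ij = (−1)^(i+j)·(3×3 minor ij) of I−A; the adjugate is their transpose:
adj(I−A) = Cᵀ =
  [ 0.323125   0.059875   0.072125   0.057875]
  [ 0.164250   0.442875   0.141375   0.266625]
  [ 0.225500   0.347375   0.614500   0.416500]
  [ 0.138750   0.121875   0.169875   0.452250]
det(I−A) = Σ_j (I−A)_1j·C_1j = (0.95)(0.323125) + (-0.05)(0.164250) + (-0.10)(0.225500) + (0.00)(0.138750) = 0.27620625
(I − A)⁻¹ = adj(I−A) / det(I−A) ≈
  [   1.1699     0.2168     0.2611     0.2095]
  [   0.5947     1.6034     0.5118     0.9653]
  [   0.8164     1.2577     2.2248     1.5079]
  [   0.5023     0.4412     0.6150     1.6374]
x = (I − A)⁻¹ d = adj(I−A)·d / det(I−A), with det(I−A) = 0.27620625:
  x_1 = (0.323125·140 + 0.059875·300 + 0.072125·190 + 0.057875·260) / 0.27620625 = 91.95125 / 0.27620625 ≈ 332.91
  x_2 = (0.164250·140 + 0.442875·300 + 0.141375·190 + 0.266625·260) / 0.27620625 = 252.04125 / 0.27620625 ≈ 912.51
  x_3 = (0.225500·140 + 0.347375·300 + 0.614500·190 + 0.416500·260) / 0.27620625 = 360.8275 / 0.27620625 ≈ 1306.37
  x_4 = (0.138750·140 + 0.121875·300 + 0.169875·190 + 0.452250·260) / 0.27620625 = 205.84875 / 0.27620625 ≈ 745.27

x_1 = 332.91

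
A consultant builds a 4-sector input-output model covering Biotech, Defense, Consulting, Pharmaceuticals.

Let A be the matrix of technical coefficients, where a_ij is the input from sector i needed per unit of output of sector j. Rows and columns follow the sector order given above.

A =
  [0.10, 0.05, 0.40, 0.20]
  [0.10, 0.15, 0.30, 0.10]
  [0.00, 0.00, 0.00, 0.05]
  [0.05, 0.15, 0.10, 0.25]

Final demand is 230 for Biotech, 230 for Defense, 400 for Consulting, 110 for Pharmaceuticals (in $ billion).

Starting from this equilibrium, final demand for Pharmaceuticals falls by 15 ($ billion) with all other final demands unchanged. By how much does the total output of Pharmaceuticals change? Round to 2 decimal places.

I − A =
  [   0.90    -0.05    -0.40    -0.20]
  [  -0.10     0.85    -0.30    -0.10]
  [   0.00     0.00     1.00    -0.05]
  [  -0.05    -0.15    -0.10     0.75]
Compute the cofactors C_ij = (−1)^(i+j)·(3×3 minor ij) of I−A; the adjugate is their transpose:
adj(I−A) = Cᵀ =
  [ 0.616000   0.070250   0.286750   0.192750]
  [ 0.080250   0.659500   0.242500   0.125500]
  [ 0.002875   0.006875   0.544750   0.038000]
  [ 0.057500   0.137500   0.140250   0.760000]
det(I−A) = Σ_j (I−A)_1j·C_1j = (0.90)(0.616000) + (-0.05)(0.080250) + (-0.40)(0.002875) + (-0.20)(0.057500) = 0.5377375
(I − A)⁻¹ = adj(I−A) / det(I−A) ≈
  [   1.1455     0.1306     0.5333     0.3584]
  [   0.1492     1.2264     0.4510     0.2334]
  [   0.0053     0.0128     1.0130     0.0707]
  [   0.1069     0.2557     0.2608     1.4133]
Δx = (I − A)⁻¹ Δd with Δd having -15 in the Pharmaceuticals component and 0 elsewhere.
So Δx_4 = L_44 · (-15), where L_44 = adj(I−A)_44 / det(I−A) = 0.760000 / 0.5377375.
Δx_4 = 0.760000 × (-15) / 0.5377375 = -11.40 / 0.5377375 ≈ -21.20.

Δx_4 = -21.20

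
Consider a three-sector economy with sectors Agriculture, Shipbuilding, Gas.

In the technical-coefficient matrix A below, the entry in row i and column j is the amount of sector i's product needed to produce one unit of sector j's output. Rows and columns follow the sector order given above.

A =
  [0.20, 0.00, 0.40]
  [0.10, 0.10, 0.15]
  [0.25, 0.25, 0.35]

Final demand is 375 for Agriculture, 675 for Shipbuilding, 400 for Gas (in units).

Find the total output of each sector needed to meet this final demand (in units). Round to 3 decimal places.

x_A = 1233.173, x_S = 1141.827, x_G = 1528.846

I − A =
  [   0.80     0.00    -0.40]
  [  -0.10     0.90    -0.15]
  [  -0.25    -0.25     0.65]
Cofactors of I−A, C_ij = (−1)^(i+j)·(minor ij) (rows/columns in the sector order above):
  C_11 = (0.90)(0.65) − (-0.15)(-0.25) = 0.5475
  C_12 = −[(-0.10)(0.65) − (-0.15)(-0.25)] = 0.1025
  C_13 = (-0.10)(-0.25) − (0.90)(-0.25) = 0.2500
  C_21 = −[(0.00)(0.65) − (-0.40)(-0.25)] = 0.1000
  C_22 = (0.80)(0.65) − (-0.40)(-0.25) = 0.4200
  C_23 = −[(0.80)(-0.25) − (0.00)(-0.25)] = 0.2000
  C_31 = (0.00)(-0.15) − (-0.40)(0.90) = 0.3600
  C_32 = −[(0.80)(-0.15) − (-0.40)(-0.10)] = 0.1600
  C_33 = (0.80)(0.90) − (0.00)(-0.10) = 0.7200
det(I−A) = Σ_j (I−A)_1j·C_1j = (0.80)(0.5475) + (0.00)(0.1025) + (-0.40)(0.2500) = 0.3380
adj(I−A) = Cᵀ =
  [ 0.5475   0.1000   0.3600]
  [ 0.1025   0.4200   0.1600]
  [ 0.2500   0.2000   0.7200]
(I − A)⁻¹ = adj(I−A) / det(I−A) ≈
  [   1.6198     0.2959     1.0651]
  [   0.3033     1.2426     0.4734]
  [   0.7396     0.5917     2.1302]
x = (I − A)⁻¹ d = adj(I−A)·d / det(I−A), with det(I−A) = 0.3380:
  x_A = (0.5475·375 + 0.1000·675 + 0.3600·400) / 0.3380 = 416.8125 / 0.3380 ≈ 1233.173
  x_S = (0.1025·375 + 0.4200·675 + 0.1600·400) / 0.3380 = 385.9375 / 0.3380 ≈ 1141.827
  x_G = (0.2500·375 + 0.2000·675 + 0.7200·400) / 0.3380 = 516.75 / 0.3380 ≈ 1528.846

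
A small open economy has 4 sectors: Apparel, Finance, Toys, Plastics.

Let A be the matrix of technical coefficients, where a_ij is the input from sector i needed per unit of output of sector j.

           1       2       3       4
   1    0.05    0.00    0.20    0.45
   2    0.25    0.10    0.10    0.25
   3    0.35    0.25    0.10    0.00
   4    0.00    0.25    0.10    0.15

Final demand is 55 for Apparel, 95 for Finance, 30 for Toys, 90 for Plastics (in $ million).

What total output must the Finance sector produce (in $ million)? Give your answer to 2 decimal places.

I − A =
  [   0.95     0.00    -0.20    -0.45]
  [  -0.25     0.90    -0.10    -0.25]
  [  -0.35    -0.25     0.90     0.00]
  [   0.00    -0.25    -0.10     0.85]
Compute the cofactors C_ij = (−1)^(i+j)·(3×3 minor ij) of I−A; the adjugate is their transpose:
adj(I−A) = Cᵀ =
  [ 0.60475   0.15500   0.19225   0.36575]
  [ 0.22975   0.65150   0.15825   0.31325]
  [ 0.29900   0.24125   0.63925   0.22925]
  [ 0.10275   0.22000   0.12175   0.67025]
det(I−A) = Σ_j (I−A)_1j·C_1j = (0.95)(0.60475) + (0.00)(0.22975) + (-0.20)(0.29900) + (-0.45)(0.10275) = 0.468475
(I − A)⁻¹ = adj(I−A) / det(I−A) ≈
  [   1.2909     0.3309     0.4104     0.7807]
  [   0.4904     1.3907     0.3378     0.6687]
  [   0.6382     0.5150     1.3645     0.4894]
  [   0.2193     0.4696     0.2599     1.4307]
x = (I − A)⁻¹ d = adj(I−A)·d / det(I−A), with det(I−A) = 0.468475:
  x_1 = (0.60475·55 + 0.15500·95 + 0.19225·30 + 0.36575·90) / 0.468475 = 86.67125 / 0.468475 ≈ 185.01
  x_2 = (0.22975·55 + 0.65150·95 + 0.15825·30 + 0.31325·90) / 0.468475 = 107.46875 / 0.468475 ≈ 229.40
  x_3 = (0.29900·55 + 0.24125·95 + 0.63925·30 + 0.22925·90) / 0.468475 = 79.17375 / 0.468475 ≈ 169.00
  x_4 = (0.10275·55 + 0.22000·95 + 0.12175·30 + 0.67025·90) / 0.468475 = 90.52625 / 0.468475 ≈ 193.24

x_2 = 229.40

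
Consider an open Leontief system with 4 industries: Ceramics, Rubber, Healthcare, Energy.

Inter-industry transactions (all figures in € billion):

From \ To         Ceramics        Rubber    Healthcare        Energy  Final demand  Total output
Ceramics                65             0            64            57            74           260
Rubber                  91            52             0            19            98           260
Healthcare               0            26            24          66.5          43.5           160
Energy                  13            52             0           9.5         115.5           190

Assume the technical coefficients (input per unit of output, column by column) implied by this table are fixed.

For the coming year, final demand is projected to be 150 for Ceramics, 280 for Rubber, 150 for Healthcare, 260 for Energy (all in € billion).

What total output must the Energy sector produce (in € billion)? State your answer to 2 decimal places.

x_E = 448.04

Technical coefficients a_ij = z_ij / X_j:
  a_CC = 65/260 = 0.25, a_RC = 91/260 = 0.35, a_HC = 0/260 = 0.00, a_EC = 13/260 = 0.05
  a_CR = 0/260 = 0.00, a_RR = 52/260 = 0.20, a_HR = 26/260 = 0.10, a_ER = 52/260 = 0.20
  a_CH = 64/160 = 0.40, a_RH = 0/160 = 0.00, a_HH = 24/160 = 0.15, a_EH = 0/160 = 0.00
  a_CE = 57/190 = 0.30, a_RE = 19/190 = 0.10, a_HE = 66.5/190 = 0.35, a_EE = 9.5/190 = 0.05
I − A =
  [   0.75     0.00    -0.40    -0.30]
  [  -0.35     0.80     0.00    -0.10]
  [   0.00    -0.10     0.85    -0.35]
  [  -0.05    -0.20     0.00     0.95]
Compute the cofactors C_ij = (−1)^(i+j)·(3×3 minor ij) of I−A; the adjugate is their transpose:
adj(I−A) = Cᵀ =
  [ 0.629000   0.117000   0.296000   0.320000]
  [ 0.286875   0.585875   0.135000   0.202000]
  [ 0.072250   0.122250   0.522000   0.228000]
  [ 0.093500   0.129500   0.044000   0.496000]
det(I−A) = Σ_j (I−A)_1j·C_1j = (0.75)(0.629000) + (0.00)(0.286875) + (-0.40)(0.072250) + (-0.30)(0.093500) = 0.4148
(I − A)⁻¹ = adj(I−A) / det(I−A) ≈
  [   1.5164     0.2821     0.7136     0.7715]
  [   0.6916     1.4124     0.3255     0.4870]
  [   0.1742     0.2947     1.2584     0.5497]
  [   0.2254     0.3122     0.1061     1.1958]
x = (I − A)⁻¹ d = adj(I−A)·d / det(I−A), with det(I−A) = 0.4148:
  x_C = (0.629000·150 + 0.117000·280 + 0.296000·150 + 0.320000·260) / 0.4148 = 254.71 / 0.4148 ≈ 614.05
  x_R = (0.286875·150 + 0.585875·280 + 0.135000·150 + 0.202000·260) / 0.4148 = 279.84625 / 0.4148 ≈ 674.65
  x_H = (0.072250·150 + 0.122250·280 + 0.522000·150 + 0.228000·260) / 0.4148 = 182.6475 / 0.4148 ≈ 440.33
  x_E = (0.093500·150 + 0.129500·280 + 0.044000·150 + 0.496000·260) / 0.4148 = 185.845 / 0.4148 ≈ 448.04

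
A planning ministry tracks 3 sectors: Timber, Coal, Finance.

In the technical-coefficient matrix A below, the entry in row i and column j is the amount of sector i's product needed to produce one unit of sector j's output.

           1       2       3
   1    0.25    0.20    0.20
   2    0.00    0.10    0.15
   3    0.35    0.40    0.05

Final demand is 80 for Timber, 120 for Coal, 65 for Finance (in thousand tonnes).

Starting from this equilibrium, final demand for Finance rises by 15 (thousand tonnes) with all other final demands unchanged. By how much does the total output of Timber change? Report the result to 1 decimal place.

I − A =
  [   0.75    -0.20    -0.20]
  [   0.00     0.90    -0.15]
  [  -0.35    -0.40     0.95]
Cofactors of I−A, C_ij = (−1)^(i+j)·(minor ij) (rows/columns in the sector order above):
  C_11 = (0.90)(0.95) − (-0.15)(-0.40) = 0.7950
  C_12 = −[(0.00)(0.95) − (-0.15)(-0.35)] = 0.0525
  C_13 = (0.00)(-0.40) − (0.90)(-0.35) = 0.3150
  C_21 = −[(-0.20)(0.95) − (-0.20)(-0.40)] = 0.2700
  C_22 = (0.75)(0.95) − (-0.20)(-0.35) = 0.6425
  C_23 = −[(0.75)(-0.40) − (-0.20)(-0.35)] = 0.3700
  C_31 = (-0.20)(-0.15) − (-0.20)(0.90) = 0.2100
  C_32 = −[(0.75)(-0.15) − (-0.20)(0.00)] = 0.1125
  C_33 = (0.75)(0.90) − (-0.20)(0.00) = 0.6750
det(I−A) = Σ_j (I−A)_1j·C_1j = (0.75)(0.7950) + (-0.20)(0.0525) + (-0.20)(0.3150) = 0.52275
adj(I−A) = Cᵀ =
  [ 0.7950   0.2700   0.2100]
  [ 0.0525   0.6425   0.1125]
  [ 0.3150   0.3700   0.6750]
(I − A)⁻¹ = adj(I−A) / det(I−A) ≈
  [   1.5208     0.5165     0.4017]
  [   0.1004     1.2291     0.2152]
  [   0.6026     0.7078     1.2912]
Δx = (I − A)⁻¹ Δd with Δd having +15 in the Finance component and 0 elsewhere.
So Δx_1 = L_13 · (+15), where L_13 = adj(I−A)_13 / det(I−A) = 0.2100 / 0.52275.
Δx_1 = 0.2100 × (+15) / 0.52275 = 3.15 / 0.52275 ≈ 6.0.

Δx_1 = 6.0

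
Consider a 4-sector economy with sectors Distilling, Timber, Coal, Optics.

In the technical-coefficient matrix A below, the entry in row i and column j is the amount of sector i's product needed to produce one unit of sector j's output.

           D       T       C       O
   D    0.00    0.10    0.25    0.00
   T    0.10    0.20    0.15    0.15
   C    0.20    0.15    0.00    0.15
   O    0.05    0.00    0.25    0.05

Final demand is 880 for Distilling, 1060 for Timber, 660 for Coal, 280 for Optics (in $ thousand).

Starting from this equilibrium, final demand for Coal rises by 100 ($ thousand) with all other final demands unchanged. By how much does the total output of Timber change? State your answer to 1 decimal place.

Δx_T = 31.8

I − A =
  [   1.00    -0.10    -0.25     0.00]
  [  -0.10     0.80    -0.15    -0.15]
  [  -0.20    -0.15     1.00    -0.15]
  [  -0.05     0.00    -0.25     0.95]
Compute the cofactors C_ij = (−1)^(i+j)·(3×3 minor ij) of I−A; the adjugate is their transpose:
adj(I−A) = Cᵀ =
  [ 0.703000   0.126875   0.208000   0.052875]
  [ 0.135875   0.863125   0.205625   0.168750]
  [ 0.173375   0.162250   0.749750   0.144000]
  [ 0.082625   0.049375   0.208250   0.720750]
det(I−A) = Σ_j (I−A)_1j·C_1j = (1.00)(0.703000) + (-0.10)(0.135875) + (-0.25)(0.173375) + (0.00)(0.082625) = 0.64606875
(I − A)⁻¹ = adj(I−A) / det(I−A) ≈
  [   1.0881     0.1964     0.3219     0.0818]
  [   0.2103     1.3360     0.3183     0.2612]
  [   0.2684     0.2511     1.1605     0.2229]
  [   0.1279     0.0764     0.3223     1.1156]
Δx = (I − A)⁻¹ Δd with Δd having +100 in the Coal component and 0 elsewhere.
So Δx_T = L_TC · (+100), where L_TC = adj(I−A)_TC / det(I−A) = 0.205625 / 0.64606875.
Δx_T = 0.205625 × (+100) / 0.64606875 = 20.5625 / 0.64606875 ≈ 31.8.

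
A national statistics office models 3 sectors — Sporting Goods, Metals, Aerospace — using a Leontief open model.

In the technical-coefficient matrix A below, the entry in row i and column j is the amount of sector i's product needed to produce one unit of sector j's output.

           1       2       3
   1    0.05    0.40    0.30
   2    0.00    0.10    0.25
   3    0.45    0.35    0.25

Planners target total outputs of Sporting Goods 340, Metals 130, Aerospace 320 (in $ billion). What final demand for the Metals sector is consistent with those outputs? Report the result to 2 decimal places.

I − A =
  [   0.95    -0.40    -0.30]
  [   0.00     0.90    -0.25]
  [  -0.45    -0.35     0.75]
d = (I − A) x:
  d_1 = (+0.95)·340 + (-0.40)·130 + (-0.30)·320 = 175.00
  d_2 = (+0.00)·340 + (+0.90)·130 + (-0.25)·320 = 37.00
  d_3 = (-0.45)·340 + (-0.35)·130 + (+0.75)·320 = 41.50

d_2 = 37.00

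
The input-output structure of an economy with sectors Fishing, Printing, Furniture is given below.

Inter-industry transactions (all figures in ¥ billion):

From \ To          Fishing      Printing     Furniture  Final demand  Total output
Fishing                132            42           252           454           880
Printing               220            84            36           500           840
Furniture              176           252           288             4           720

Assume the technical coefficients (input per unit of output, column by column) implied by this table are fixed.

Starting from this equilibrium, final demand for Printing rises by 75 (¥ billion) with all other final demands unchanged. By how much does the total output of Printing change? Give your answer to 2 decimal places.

Technical coefficients a_ij = z_ij / X_j:
  a_11 = 132/880 = 0.15, a_21 = 220/880 = 0.25, a_31 = 176/880 = 0.20
  a_12 = 42/840 = 0.05, a_22 = 84/840 = 0.10, a_32 = 252/840 = 0.30
  a_13 = 252/720 = 0.35, a_23 = 36/720 = 0.05, a_33 = 288/720 = 0.40
I − A =
  [   0.85    -0.05    -0.35]
  [  -0.25     0.90    -0.05]
  [  -0.20    -0.30     0.60]
Cofactors of I−A, C_ij = (−1)^(i+j)·(minor ij) (rows/columns in the sector order above):
  C_11 = (0.90)(0.60) − (-0.05)(-0.30) = 0.5250
  C_12 = −[(-0.25)(0.60) − (-0.05)(-0.20)] = 0.1600
  C_13 = (-0.25)(-0.30) − (0.90)(-0.20) = 0.2550
  C_21 = −[(-0.05)(0.60) − (-0.35)(-0.30)] = 0.1350
  C_22 = (0.85)(0.60) − (-0.35)(-0.20) = 0.4400
  C_23 = −[(0.85)(-0.30) − (-0.05)(-0.20)] = 0.2650
  C_31 = (-0.05)(-0.05) − (-0.35)(0.90) = 0.3175
  C_32 = −[(0.85)(-0.05) − (-0.35)(-0.25)] = 0.1300
  C_33 = (0.85)(0.90) − (-0.05)(-0.25) = 0.7525
det(I−A) = Σ_j (I−A)_1j·C_1j = (0.85)(0.5250) + (-0.05)(0.1600) + (-0.35)(0.2550) = 0.3490
adj(I−A) = Cᵀ =
  [ 0.5250   0.1350   0.3175]
  [ 0.1600   0.4400   0.1300]
  [ 0.2550   0.2650   0.7525]
(I − A)⁻¹ = adj(I−A) / det(I−A) ≈
  [   1.5043     0.3868     0.9097]
  [   0.4585     1.2607     0.3725]
  [   0.7307     0.7593     2.1562]
Δx = (I − A)⁻¹ Δd with Δd having +75 in the Printing component and 0 elsewhere.
So Δx_2 = L_22 · (+75), where L_22 = adj(I−A)_22 / det(I−A) = 0.4400 / 0.3490.
Δx_2 = 0.4400 × (+75) / 0.3490 = 33.00 / 0.3490 ≈ 94.56.

Δx_2 = 94.56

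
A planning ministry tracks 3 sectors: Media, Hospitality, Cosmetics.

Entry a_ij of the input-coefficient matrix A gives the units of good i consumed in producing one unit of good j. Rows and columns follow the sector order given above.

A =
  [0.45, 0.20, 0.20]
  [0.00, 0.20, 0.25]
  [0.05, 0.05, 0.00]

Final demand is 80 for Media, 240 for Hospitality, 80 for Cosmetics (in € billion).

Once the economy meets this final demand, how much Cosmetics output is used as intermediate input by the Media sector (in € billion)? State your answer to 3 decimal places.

I − A =
  [   0.55    -0.20    -0.20]
  [   0.00     0.80    -0.25]
  [  -0.05    -0.05     1.00]
Cofactors of I−A, C_ij = (−1)^(i+j)·(minor ij) (rows/columns in the sector order above):
  C_11 = (0.80)(1.00) − (-0.25)(-0.05) = 0.7875
  C_12 = −[(0.00)(1.00) − (-0.25)(-0.05)] = 0.0125
  C_13 = (0.00)(-0.05) − (0.80)(-0.05) = 0.0400
  C_21 = −[(-0.20)(1.00) − (-0.20)(-0.05)] = 0.2100
  C_22 = (0.55)(1.00) − (-0.20)(-0.05) = 0.5400
  C_23 = −[(0.55)(-0.05) − (-0.20)(-0.05)] = 0.0375
  C_31 = (-0.20)(-0.25) − (-0.20)(0.80) = 0.2100
  C_32 = −[(0.55)(-0.25) − (-0.20)(0.00)] = 0.1375
  C_33 = (0.55)(0.80) − (-0.20)(0.00) = 0.4400
det(I−A) = Σ_j (I−A)_1j·C_1j = (0.55)(0.7875) + (-0.20)(0.0125) + (-0.20)(0.0400) = 0.422625
adj(I−A) = Cᵀ =
  [ 0.7875   0.2100   0.2100]
  [ 0.0125   0.5400   0.1375]
  [ 0.0400   0.0375   0.4400]
(I − A)⁻¹ = adj(I−A) / det(I−A) ≈
  [   1.8634     0.4969     0.4969]
  [   0.0296     1.2777     0.3253]
  [   0.0946     0.0887     1.0411]
First solve x = (I − A)⁻¹ d = adj(I−A)·d / det(I−A); in particular x_M = (0.7875·80 + 0.2100·240 + 0.2100·80) / 0.422625 = 130.20 / 0.422625 ≈ 308.07453.
Intermediate flow from C to M: z_CM = a_CM · x_M = 0.05 × 130.20 / 0.422625 = 6.51 / 0.422625 ≈ 15.404.

z_CM = 15.404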